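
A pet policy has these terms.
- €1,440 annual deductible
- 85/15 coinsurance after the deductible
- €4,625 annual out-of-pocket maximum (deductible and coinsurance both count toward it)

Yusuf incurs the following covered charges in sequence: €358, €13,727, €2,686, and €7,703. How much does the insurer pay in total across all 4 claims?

€19,849

Bill 1, €358: entire amount goes to the deductible. Cost to owner: €358. OOP to date €358. Insurer: €358 − €358 = €0.
Bill 2, €13,727: €1,082 finishes the deductible; €12,645 goes to coinsurance; owner's 15% is €1,896.75. Cost to owner: €2,978.75. OOP to date €3,336.75. Plan pays €13,727 − €2,978.75 = €10,748.25.
Bill 3, €2,686: deductible met; 15% of €2,686 = €402.90. Owner pays €402.90; OOP now €3,739.65. Insurer: €2,686 − €402.90 = €2,283.10.
Bill 4, €7,703: deductible already satisfied, so owner's share is 15% × €7,703 = €1,155.45. Adding that to €3,739.65 gives €4,895.10, past the €4,625 cap; owner pays only €4,625 − €3,739.65 = €885.35. Insurer: €7,703 − €885.35 = €6,817.65.
Insurer total = bills − owner's total = €24,474 − €4,625 = €19,849.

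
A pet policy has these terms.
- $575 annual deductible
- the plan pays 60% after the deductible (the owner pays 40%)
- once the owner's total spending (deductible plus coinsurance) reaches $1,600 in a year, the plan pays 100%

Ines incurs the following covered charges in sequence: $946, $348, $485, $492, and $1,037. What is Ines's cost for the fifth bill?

Bill 1, $946: $575 finishes the deductible; $371 goes to coinsurance; owner's 40% is $148.40. Owner owes $723.40 (running OOP $723.40).
Bill 2, $348: deductible already satisfied, so owner's share is 40% × $348 = $139.20. Owner owes $139.20 (running OOP $862.60).
Bill 3, $485: deductible already satisfied, so owner's share is 40% × $485 = $194. Owner owes $194 (running OOP $1,056.60).
Bill 4, $492: deductible met; 40% of $492 = $196.80. Cost to owner: $196.80. OOP to date $1,253.40.
Bill 5, $1,037: 40% coinsurance on $1,037 = $414.80. That would push OOP to $1,668.20, over the $1,600 cap, so owner pays $1,600 − $1,253.40 = $346.60.

$346.60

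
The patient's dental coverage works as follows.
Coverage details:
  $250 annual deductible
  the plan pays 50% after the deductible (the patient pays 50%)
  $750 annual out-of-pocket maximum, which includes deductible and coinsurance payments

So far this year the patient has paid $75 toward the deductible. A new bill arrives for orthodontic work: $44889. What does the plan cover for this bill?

Deductible still to meet: $250 − $75 = $175.
After the $175 deductible portion, $44889 − $175 = $44714 is subject to coinsurance.
50% of $44714 = $22357 falls to the patient.
Patient responsibility before any cap: $175 + $22357 = $22532.
That would bring total out-of-pocket to $22607, past the $750 cap. The patient is capped at $750 − $75 = $675 on this claim.
The plan picks up $44889 − $675 = $44214.

$44214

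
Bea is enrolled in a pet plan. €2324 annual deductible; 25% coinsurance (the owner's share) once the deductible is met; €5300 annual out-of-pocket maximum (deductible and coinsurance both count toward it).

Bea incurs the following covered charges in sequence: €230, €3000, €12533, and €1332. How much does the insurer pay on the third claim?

€9783.50

Bill 1, €230: all of it applies to the deductible. Owner pays €230; OOP now €230. Plan pays €230 − €230 = €0.
Bill 2, €3000: €2094 to deductible, leaving €906; coinsurance €906 × 25% = €226.50. Cost to owner: €2320.50. OOP to date €2550.50. Insurer: €3000 − €2320.50 = €679.50.
Bill 3, €12533: deductible already satisfied, so owner's share is 25% × €12533 = €3133.25. OOP would hit €5683.75 > €5300, so the cap limits the owner to €5300 − €2550.50 = €2749.50. Plan pays €12533 − €2749.50 = €9783.50.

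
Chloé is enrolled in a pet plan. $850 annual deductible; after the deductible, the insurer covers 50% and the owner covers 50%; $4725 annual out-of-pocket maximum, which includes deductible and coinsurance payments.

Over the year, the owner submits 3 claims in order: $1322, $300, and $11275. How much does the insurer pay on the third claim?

Bill 1, $1322: $850 to deductible, leaving $472; coinsurance $472 × 50% = $236. Owner pays $1086; OOP now $1086. Plan pays $1322 − $1086 = $236.
Bill 2, $300: 50% coinsurance on $300 = $150. Owner owes $150 (running OOP $1236). Insurer: $300 − $150 = $150.
Bill 3, $11275: deductible already satisfied, so owner's share is 50% × $11275 = $5637.50. OOP would hit $6873.50 > $4725, so the cap limits the owner to $4725 − $1236 = $3489. Plan pays $11275 − $3489 = $7786.

$7786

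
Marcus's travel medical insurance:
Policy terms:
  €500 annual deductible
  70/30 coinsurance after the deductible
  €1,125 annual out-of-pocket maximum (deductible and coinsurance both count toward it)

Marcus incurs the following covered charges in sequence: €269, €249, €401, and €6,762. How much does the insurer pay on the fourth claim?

€6,262.70

#1 (€269): fully absorbed by the deductible. Traveler owes €269 (running OOP €269). Plan pays €269 − €269 = €0.
#2 (€249): €231 finishes the deductible; €18 goes to coinsurance; traveler's 30% is €5.40. Traveler pays €236.40; OOP now €505.40. Plan pays €249 − €236.40 = €12.60.
#3 (€401): deductible already satisfied, so traveler's share is 30% × €401 = €120.30. Cost to traveler: €120.30. OOP to date €625.70. Plan pays €401 − €120.30 = €280.70.
#4 (€6,762): 30% coinsurance on €6,762 = €2,028.60. Adding that to €625.70 gives €2,654.30, past the €1,125 cap; traveler pays only €1,125 − €625.70 = €499.30. Insurer: €6,762 − €499.30 = €6,262.70.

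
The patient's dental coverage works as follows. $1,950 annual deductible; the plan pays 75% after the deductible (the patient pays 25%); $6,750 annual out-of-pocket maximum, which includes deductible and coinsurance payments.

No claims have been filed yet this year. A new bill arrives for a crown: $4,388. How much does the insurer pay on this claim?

Deductible not yet touched, so the first $1,950 of the bill goes to the deductible.
After the $1,950 deductible portion, $4,388 − $1,950 = $2,438 is subject to coinsurance.
Patient's 25% share of $2,438 is $609.50.
Patient responsibility before any cap: $1,950 + $609.50 = $2,559.50.
Year-to-date out-of-pocket becomes $0 + $2,559.50 = $2,559.50, still under the $6,750 maximum, so no cap applies.
Insurer pays the balance: $4,388 − $2,559.50 = $1,828.50.

$1,828.50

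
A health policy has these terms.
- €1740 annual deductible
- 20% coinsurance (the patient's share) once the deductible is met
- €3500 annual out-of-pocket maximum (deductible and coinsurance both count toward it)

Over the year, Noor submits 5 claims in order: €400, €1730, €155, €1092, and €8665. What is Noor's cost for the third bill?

€31

#1 (€400): all of it applies to the deductible. Patient pays €400; OOP now €400.
#2 (€1730): €1340 finishes the deductible; €390 goes to coinsurance; 20% of €390 = €78. Patient pays €1418; OOP now €1818.
#3 (€155): deductible met; 20% of €155 = €31. Patient pays €31; OOP now €1849.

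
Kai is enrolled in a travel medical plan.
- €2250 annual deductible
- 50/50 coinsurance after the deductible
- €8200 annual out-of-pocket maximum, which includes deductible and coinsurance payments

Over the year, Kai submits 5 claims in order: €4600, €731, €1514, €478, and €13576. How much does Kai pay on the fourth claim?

€239

Claim 1 — €4600: deductible takes €2250, €2350 remains; coinsurance €2350 × 50% = €1175. Traveler owes €3425 (running OOP €3425).
Claim 2 — €731: deductible already satisfied, so traveler's share is 50% × €731 = €365.50. Traveler pays €365.50; OOP now €3790.50.
Claim 3 — €1514: 50% coinsurance on €1514 = €757. Cost to traveler: €757. OOP to date €4547.50.
Claim 4 — €478: deductible met; 50% of €478 = €239. Cost to traveler: €239. OOP to date €4786.50.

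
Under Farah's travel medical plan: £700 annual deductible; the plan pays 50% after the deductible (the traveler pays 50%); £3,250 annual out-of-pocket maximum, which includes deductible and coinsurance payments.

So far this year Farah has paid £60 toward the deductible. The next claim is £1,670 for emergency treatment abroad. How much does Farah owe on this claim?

£1,155

Deductible still to meet: £700 − £60 = £640.
After the £640 deductible portion, £1,670 − £640 = £1,030 is subject to coinsurance.
Coinsurance: £1,030 × 50% = £515.
So the traveler owes £640 + £515 = £1,155 before any cap.
Total out-of-pocket so far would be £60 + £1,155 = £1,215, below the £3,250 cap — no reduction.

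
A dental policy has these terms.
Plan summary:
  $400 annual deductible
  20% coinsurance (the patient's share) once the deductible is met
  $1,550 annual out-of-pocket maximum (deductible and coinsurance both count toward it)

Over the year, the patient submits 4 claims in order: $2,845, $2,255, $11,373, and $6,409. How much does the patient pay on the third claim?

$210

Claim 1 — $2,845: $400 to deductible, leaving $2,445; 20% of $2,445 = $489. Cost to patient: $889. OOP to date $889.
Claim 2 — $2,255: 20% coinsurance on $2,255 = $451. Patient pays $451; OOP now $1,340.
Claim 3 — $11,373: deductible already satisfied, so patient's share is 20% × $11,373 = $2,274.60. OOP would hit $3,614.60 > $1,550, so the cap limits the patient to $1,550 − $1,340 = $210.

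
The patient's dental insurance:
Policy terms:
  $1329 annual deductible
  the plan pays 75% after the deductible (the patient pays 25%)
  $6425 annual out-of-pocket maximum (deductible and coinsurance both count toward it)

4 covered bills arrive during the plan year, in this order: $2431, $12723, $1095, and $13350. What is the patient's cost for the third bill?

$273.75

Claim 1 ($2431): deductible takes $1329, $1102 remains; patient's 25% is $275.50. Patient owes $1604.50 (running OOP $1604.50).
Claim 2 ($12723): deductible already satisfied, so patient's share is 25% × $12723 = $3180.75. Patient owes $3180.75 (running OOP $4785.25).
Claim 3 ($1095): deductible already satisfied, so patient's share is 25% × $1095 = $273.75. Cost to patient: $273.75. OOP to date $5059.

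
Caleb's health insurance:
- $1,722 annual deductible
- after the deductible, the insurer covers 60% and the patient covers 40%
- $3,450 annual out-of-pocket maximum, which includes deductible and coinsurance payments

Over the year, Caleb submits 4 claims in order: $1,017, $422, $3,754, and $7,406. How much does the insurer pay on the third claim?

$2,082.60

#1 ($1,017): entire amount goes to the deductible. Patient pays $1,017; OOP now $1,017. Insurer: $1,017 − $1,017 = $0.
#2 ($422): entire amount goes to the deductible. Cost to patient: $422. OOP to date $1,439. Insurer: $422 − $422 = $0.
#3 ($3,754): $283 finishes the deductible; $3,471 goes to coinsurance; 40% of $3,471 = $1,388.40. Patient owes $1,671.40 (running OOP $3,110.40). Insurer: $3,754 − $1,671.40 = $2,082.60.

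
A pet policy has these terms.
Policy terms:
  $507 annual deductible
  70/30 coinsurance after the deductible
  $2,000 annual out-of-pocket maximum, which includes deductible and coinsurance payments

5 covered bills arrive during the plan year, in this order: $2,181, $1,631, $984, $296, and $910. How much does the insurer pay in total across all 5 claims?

Bill 1, $2,181: $507 finishes the deductible; $1,674 goes to coinsurance; owner's 30% is $502.20. Owner pays $1,009.20; OOP now $1,009.20. Insurer: $2,181 − $1,009.20 = $1,171.80.
Bill 2, $1,631: deductible met; 30% of $1,631 = $489.30. Cost to owner: $489.30. OOP to date $1,498.50. Insurer: $1,631 − $489.30 = $1,141.70.
Bill 3, $984: deductible already satisfied, so owner's share is 30% × $984 = $295.20. Owner owes $295.20 (running OOP $1,793.70). Insurer: $984 − $295.20 = $688.80.
Bill 4, $296: deductible already satisfied, so owner's share is 30% × $296 = $88.80. Owner owes $88.80 (running OOP $1,882.50). Insurer: $296 − $88.80 = $207.20.
Bill 5, $910: deductible already satisfied, so owner's share is 30% × $910 = $273. That would push OOP to $2,155.50, over the $2,000 cap, so owner pays $2,000 − $1,882.50 = $117.50. Plan pays $910 − $117.50 = $792.50.
Insurer total: $1,171.80 + $1,141.70 + $688.80 + $207.20 + $792.50 = $4,002.

$4,002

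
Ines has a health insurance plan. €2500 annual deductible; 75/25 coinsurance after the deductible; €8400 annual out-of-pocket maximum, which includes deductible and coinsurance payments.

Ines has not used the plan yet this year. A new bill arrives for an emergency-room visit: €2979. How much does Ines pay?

€2619.75

Deductible not yet touched, so the first €2500 of the bill goes to the deductible.
That leaves €2979 − €2500 = €479 for coinsurance.
25% of €479 = €119.75 falls to the patient.
Patient responsibility before any cap: €2500 + €119.75 = €2619.75.
Cumulative spending €0 + €2619.75 = €2619.75 stays under the €8400 maximum.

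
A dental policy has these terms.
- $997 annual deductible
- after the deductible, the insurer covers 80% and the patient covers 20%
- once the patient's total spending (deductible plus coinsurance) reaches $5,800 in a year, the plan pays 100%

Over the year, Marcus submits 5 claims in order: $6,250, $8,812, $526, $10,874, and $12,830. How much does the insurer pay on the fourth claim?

Claim 1 — $6,250: $997 to deductible, leaving $5,253; coinsurance $5,253 × 20% = $1,050.60. Patient pays $2,047.60; OOP now $2,047.60. Plan pays $6,250 − $2,047.60 = $4,202.40.
Claim 2 — $8,812: 20% coinsurance on $8,812 = $1,762.40. Cost to patient: $1,762.40. OOP to date $3,810. Plan pays $8,812 − $1,762.40 = $7,049.60.
Claim 3 — $526: 20% coinsurance on $526 = $105.20. Cost to patient: $105.20. OOP to date $3,915.20. Insurer: $526 − $105.20 = $420.80.
Claim 4 — $10,874: 20% coinsurance on $10,874 = $2,174.80. Adding that to $3,915.20 gives $6,090, past the $5,800 cap; patient pays only $5,800 − $3,915.20 = $1,884.80. Insurer: $10,874 − $1,884.80 = $8,989.20.

$8,989.20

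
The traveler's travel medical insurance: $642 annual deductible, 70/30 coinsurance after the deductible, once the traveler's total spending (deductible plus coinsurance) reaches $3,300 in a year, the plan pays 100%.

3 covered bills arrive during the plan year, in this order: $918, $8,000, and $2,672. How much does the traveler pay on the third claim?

Bill 1, $918: $642 finishes the deductible; $276 goes to coinsurance; 30% of $276 = $82.80. Cost to traveler: $724.80. OOP to date $724.80.
Bill 2, $8,000: deductible met; 30% of $8,000 = $2,400. Traveler owes $2,400 (running OOP $3,124.80).
Bill 3, $2,672: 30% coinsurance on $2,672 = $801.60. Adding that to $3,124.80 gives $3,926.40, past the $3,300 cap; traveler pays only $3,300 − $3,124.80 = $175.20.

$175.20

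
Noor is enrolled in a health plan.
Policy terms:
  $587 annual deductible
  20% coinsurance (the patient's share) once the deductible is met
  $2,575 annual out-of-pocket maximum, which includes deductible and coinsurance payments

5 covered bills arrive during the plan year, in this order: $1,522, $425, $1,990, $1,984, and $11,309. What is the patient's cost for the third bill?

Bill 1, $1,522: deductible takes $587, $935 remains; patient's 20% is $187. Patient pays $774; OOP now $774.
Bill 2, $425: deductible already satisfied, so patient's share is 20% × $425 = $85. Patient owes $85 (running OOP $859).
Bill 3, $1,990: 20% coinsurance on $1,990 = $398. Patient owes $398 (running OOP $1,257).

$398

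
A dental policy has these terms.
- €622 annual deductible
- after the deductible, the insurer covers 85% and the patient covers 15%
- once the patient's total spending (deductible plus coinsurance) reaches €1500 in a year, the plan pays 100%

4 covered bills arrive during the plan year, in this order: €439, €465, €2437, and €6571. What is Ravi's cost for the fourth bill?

€470.15

Claim 1 (€439): entire amount goes to the deductible. Cost to patient: €439. OOP to date €439.
Claim 2 (€465): deductible takes €183, €282 remains; 15% of €282 = €42.30. Patient owes €225.30 (running OOP €664.30).
Claim 3 (€2437): 15% coinsurance on €2437 = €365.55. Patient owes €365.55 (running OOP €1029.85).
Claim 4 (€6571): 15% coinsurance on €6571 = €985.65. Adding that to €1029.85 gives €2015.50, past the €1500 cap; patient pays only €1500 − €1029.85 = €470.15.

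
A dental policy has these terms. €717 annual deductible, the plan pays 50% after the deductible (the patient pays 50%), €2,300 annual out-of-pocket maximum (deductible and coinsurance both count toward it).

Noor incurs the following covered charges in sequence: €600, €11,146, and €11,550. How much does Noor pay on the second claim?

Claim 1 (€600): all of it applies to the deductible. Patient pays €600; OOP now €600.
Claim 2 (€11,146): €117 to deductible, leaving €11,029; coinsurance €11,029 × 50% = €5,514.50. Deductible plus coinsurance: €117 + €5,514.50 = €5,631.50. OOP would hit €6,231.50 > €2,300, so the cap limits the patient to €2,300 − €600 = €1,700.

€1,700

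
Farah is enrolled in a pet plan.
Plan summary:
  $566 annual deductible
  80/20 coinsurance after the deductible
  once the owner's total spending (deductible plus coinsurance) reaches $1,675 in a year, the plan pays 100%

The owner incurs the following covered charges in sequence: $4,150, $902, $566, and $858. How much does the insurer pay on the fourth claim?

$759.40

Bill 1, $4,150: $566 to deductible, leaving $3,584; 20% of $3,584 = $716.80. Owner pays $1,282.80; OOP now $1,282.80. Plan pays $4,150 − $1,282.80 = $2,867.20.
Bill 2, $902: deductible met; 20% of $902 = $180.40. Cost to owner: $180.40. OOP to date $1,463.20. Insurer: $902 − $180.40 = $721.60.
Bill 3, $566: 20% coinsurance on $566 = $113.20. Owner pays $113.20; OOP now $1,576.40. Insurer: $566 − $113.20 = $452.80.
Bill 4, $858: deductible already satisfied, so owner's share is 20% × $858 = $171.60. That would push OOP to $1,748, over the $1,675 cap, so owner pays $1,675 − $1,576.40 = $98.60. Plan pays $858 − $98.60 = $759.40.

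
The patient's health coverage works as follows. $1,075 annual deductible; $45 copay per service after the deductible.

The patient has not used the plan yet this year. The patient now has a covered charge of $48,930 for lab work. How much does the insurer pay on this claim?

$47,810

The full $1,075 deductible is still open; $1,075 of this bill applies to it.
After the $1,075 deductible portion, $48,930 − $1,075 = $47,855 is subject to the copay.
Copay on this service: $45.
So the patient owes $1,075 + $45 = $1,120.
The insurer covers the remainder: $48,930 − $1,120 = $47,810.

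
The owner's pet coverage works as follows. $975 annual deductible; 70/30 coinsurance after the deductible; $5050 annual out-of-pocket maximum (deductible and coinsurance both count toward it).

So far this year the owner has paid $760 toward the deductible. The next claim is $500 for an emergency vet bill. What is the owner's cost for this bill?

Deductible still to meet: $975 − $760 = $215.
The remaining $285 (= $500 − $215) moves to coinsurance.
Coinsurance: $285 × 30% = $85.50.
Owner responsibility before any cap: $215 + $85.50 = $300.50.
Total out-of-pocket so far would be $760 + $300.50 = $1060.50, below the $5050 cap — no reduction.

$300.50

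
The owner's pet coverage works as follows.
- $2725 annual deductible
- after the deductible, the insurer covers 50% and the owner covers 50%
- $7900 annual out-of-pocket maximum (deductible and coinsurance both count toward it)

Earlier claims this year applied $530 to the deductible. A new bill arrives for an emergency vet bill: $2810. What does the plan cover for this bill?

$307.50

$530 of the $2725 deductible is already met, leaving $2195.
The remaining $615 (= $2810 − $2195) moves to coinsurance.
Owner's 50% share of $615 is $307.50.
That puts the owner's cost at $2195 + $307.50 = $2502.50 before any cap.
Year-to-date out-of-pocket becomes $530 + $2502.50 = $3032.50, still under the $7900 maximum, so no cap applies.
The plan picks up $2810 − $2502.50 = $307.50.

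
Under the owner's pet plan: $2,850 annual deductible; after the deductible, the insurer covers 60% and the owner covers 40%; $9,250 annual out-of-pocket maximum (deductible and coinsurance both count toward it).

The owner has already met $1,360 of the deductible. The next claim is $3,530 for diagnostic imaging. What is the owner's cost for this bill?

$2,306

Deductible still to meet: $2,850 − $1,360 = $1,490.
The remaining $2,040 (= $3,530 − $1,490) moves to coinsurance.
40% of $2,040 = $816 falls to the owner.
So the owner owes $1,490 + $816 = $2,306 before any cap.
Total out-of-pocket so far would be $1,360 + $2,306 = $3,666, below the $9,250 cap — no reduction.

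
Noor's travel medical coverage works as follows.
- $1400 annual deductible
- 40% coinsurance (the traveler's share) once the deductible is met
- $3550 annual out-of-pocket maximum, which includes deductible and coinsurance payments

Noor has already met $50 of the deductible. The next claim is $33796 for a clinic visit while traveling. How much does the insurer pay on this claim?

$50 of the $1400 deductible is already met, leaving $1350.
The remaining $32446 (= $33796 − $1350) moves to coinsurance.
Traveler's 40% share of $32446 is $12978.40.
That puts the traveler's cost at $1350 + $12978.40 = $14328.40 before any cap.
That would bring total out-of-pocket to $14378.40, past the $3550 cap. The traveler is capped at $3550 − $50 = $3500 on this claim.
The insurer covers the remainder: $33796 − $3500 = $30296.

$30296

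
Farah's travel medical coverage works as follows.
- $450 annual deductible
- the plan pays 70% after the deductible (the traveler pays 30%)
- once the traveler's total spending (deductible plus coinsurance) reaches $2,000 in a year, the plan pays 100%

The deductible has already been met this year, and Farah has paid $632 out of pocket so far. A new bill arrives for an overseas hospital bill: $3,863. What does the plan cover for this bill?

$2,704.10

With the deductible met, the entire $3,863 is subject to coinsurance.
30% of $3,863 = $1,158.90 falls to the traveler.
Year-to-date out-of-pocket becomes $632 + $1,158.90 = $1,790.90, still under the $2,000 maximum, so no cap applies.
Insurer pays the balance: $3,863 − $1,158.90 = $2,704.10.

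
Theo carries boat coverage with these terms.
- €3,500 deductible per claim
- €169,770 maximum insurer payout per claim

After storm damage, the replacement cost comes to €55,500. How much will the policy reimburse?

€52,000

After the deductible, €55,500 − €3,500 = €52,000 remains.
€52,000 ≤ €169,770, so the limit doesn't bind; insurer pays €52,000.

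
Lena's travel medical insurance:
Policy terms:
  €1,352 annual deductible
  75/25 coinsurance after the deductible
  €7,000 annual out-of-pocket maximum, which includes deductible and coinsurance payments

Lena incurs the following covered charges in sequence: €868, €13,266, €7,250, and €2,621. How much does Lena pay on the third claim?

€1,812.50

#1 (€868): fully absorbed by the deductible. Traveler owes €868 (running OOP €868).
#2 (€13,266): €484 to deductible, leaving €12,782; 25% of €12,782 = €3,195.50. Traveler pays €3,679.50; OOP now €4,547.50.
#3 (€7,250): deductible met; 25% of €7,250 = €1,812.50. Traveler pays €1,812.50; OOP now €6,360.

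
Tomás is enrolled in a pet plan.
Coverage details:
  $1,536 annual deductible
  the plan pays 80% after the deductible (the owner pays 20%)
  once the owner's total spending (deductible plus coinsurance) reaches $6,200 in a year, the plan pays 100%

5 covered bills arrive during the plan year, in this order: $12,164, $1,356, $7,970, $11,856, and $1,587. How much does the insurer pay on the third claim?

#1 ($12,164): deductible takes $1,536, $10,628 remains; owner's 20% is $2,125.60. Owner pays $3,661.60; OOP now $3,661.60. Insurer: $12,164 − $3,661.60 = $8,502.40.
#2 ($1,356): deductible met; 20% of $1,356 = $271.20. Cost to owner: $271.20. OOP to date $3,932.80. Plan pays $1,356 − $271.20 = $1,084.80.
#3 ($7,970): deductible already satisfied, so owner's share is 20% × $7,970 = $1,594. Cost to owner: $1,594. OOP to date $5,526.80. Plan pays $7,970 − $1,594 = $6,376.

$6,376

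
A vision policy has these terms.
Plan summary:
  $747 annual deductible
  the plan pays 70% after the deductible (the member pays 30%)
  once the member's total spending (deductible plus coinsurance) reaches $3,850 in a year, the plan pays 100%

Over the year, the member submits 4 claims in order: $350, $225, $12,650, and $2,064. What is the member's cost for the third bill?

$3,275

#1 ($350): fully absorbed by the deductible. Member pays $350; OOP now $350.
#2 ($225): fully absorbed by the deductible. Cost to member: $225. OOP to date $575.
#3 ($12,650): deductible takes $172, $12,478 remains; coinsurance $12,478 × 30% = $3,743.40. Claim cost before the cap: $172 + $3,743.40 = $3,915.40. Adding that to $575 gives $4,490.40, past the $3,850 cap; member pays only $3,850 − $575 = $3,275.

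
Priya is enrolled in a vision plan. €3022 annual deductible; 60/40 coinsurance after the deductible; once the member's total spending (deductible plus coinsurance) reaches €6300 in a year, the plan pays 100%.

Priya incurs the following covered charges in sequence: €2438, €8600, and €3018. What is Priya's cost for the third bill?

Bill 1, €2438: fully absorbed by the deductible. Cost to member: €2438. OOP to date €2438.
Bill 2, €8600: deductible takes €584, €8016 remains; coinsurance €8016 × 40% = €3206.40. Member owes €3790.40 (running OOP €6228.40).
Bill 3, €3018: 40% coinsurance on €3018 = €1207.20. Adding that to €6228.40 gives €7435.60, past the €6300 cap; member pays only €6300 − €6228.40 = €71.60.

€71.60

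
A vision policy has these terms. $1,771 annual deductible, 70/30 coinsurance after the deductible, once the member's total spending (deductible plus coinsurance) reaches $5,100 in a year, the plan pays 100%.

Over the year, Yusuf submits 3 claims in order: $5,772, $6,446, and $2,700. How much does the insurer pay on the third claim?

Bill 1, $5,772: deductible takes $1,771, $4,001 remains; 30% of $4,001 = $1,200.30. Cost to member: $2,971.30. OOP to date $2,971.30. Insurer: $5,772 − $2,971.30 = $2,800.70.
Bill 2, $6,446: 30% coinsurance on $6,446 = $1,933.80. Cost to member: $1,933.80. OOP to date $4,905.10. Plan pays $6,446 − $1,933.80 = $4,512.20.
Bill 3, $2,700: deductible already satisfied, so member's share is 30% × $2,700 = $810. That would push OOP to $5,715.10, over the $5,100 cap, so member pays $5,100 − $4,905.10 = $194.90. Insurer: $2,700 − $194.90 = $2,505.10.

$2,505.10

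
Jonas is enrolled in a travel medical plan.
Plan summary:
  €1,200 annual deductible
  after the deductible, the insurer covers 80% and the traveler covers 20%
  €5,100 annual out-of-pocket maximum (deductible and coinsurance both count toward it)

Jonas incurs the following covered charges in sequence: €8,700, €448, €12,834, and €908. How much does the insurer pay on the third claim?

€10,523.60

Claim 1 — €8,700: deductible takes €1,200, €7,500 remains; traveler's 20% is €1,500. Traveler owes €2,700 (running OOP €2,700). Plan pays €8,700 − €2,700 = €6,000.
Claim 2 — €448: deductible met; 20% of €448 = €89.60. Traveler owes €89.60 (running OOP €2,789.60). Plan pays €448 − €89.60 = €358.40.
Claim 3 — €12,834: deductible already satisfied, so traveler's share is 20% × €12,834 = €2,566.80. That would push OOP to €5,356.40, over the €5,100 cap, so traveler pays €5,100 − €2,789.60 = €2,310.40. Plan pays €12,834 − €2,310.40 = €10,523.60.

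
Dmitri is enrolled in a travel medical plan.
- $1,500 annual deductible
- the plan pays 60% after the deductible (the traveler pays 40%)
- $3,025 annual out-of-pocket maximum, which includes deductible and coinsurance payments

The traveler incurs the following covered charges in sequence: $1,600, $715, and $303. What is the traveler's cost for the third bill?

$121.20

#1 ($1,600): $1,500 to deductible, leaving $100; traveler's 40% is $40. Traveler pays $1,540; OOP now $1,540.
#2 ($715): deductible already satisfied, so traveler's share is 40% × $715 = $286. Cost to traveler: $286. OOP to date $1,826.
#3 ($303): 40% coinsurance on $303 = $121.20. Traveler owes $121.20 (running OOP $1,947.20).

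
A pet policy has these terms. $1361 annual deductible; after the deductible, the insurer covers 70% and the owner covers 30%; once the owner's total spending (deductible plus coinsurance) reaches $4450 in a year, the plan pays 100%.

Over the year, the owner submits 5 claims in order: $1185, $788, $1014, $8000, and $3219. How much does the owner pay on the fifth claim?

Claim 1 ($1185): fully absorbed by the deductible. Owner owes $1185 (running OOP $1185).
Claim 2 ($788): $176 finishes the deductible; $612 goes to coinsurance; 30% of $612 = $183.60. Owner pays $359.60; OOP now $1544.60.
Claim 3 ($1014): 30% coinsurance on $1014 = $304.20. Cost to owner: $304.20. OOP to date $1848.80.
Claim 4 ($8000): deductible met; 30% of $8000 = $2400. Cost to owner: $2400. OOP to date $4248.80.
Claim 5 ($3219): 30% coinsurance on $3219 = $965.70. That would push OOP to $5214.50, over the $4450 cap, so owner pays $4450 − $4248.80 = $201.20.

$201.20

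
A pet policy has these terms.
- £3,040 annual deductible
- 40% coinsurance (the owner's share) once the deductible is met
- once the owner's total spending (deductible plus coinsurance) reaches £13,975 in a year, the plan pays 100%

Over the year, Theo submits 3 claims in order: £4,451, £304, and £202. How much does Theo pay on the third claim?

£80.80

Claim 1 (£4,451): £3,040 finishes the deductible; £1,411 goes to coinsurance; 40% of £1,411 = £564.40. Cost to owner: £3,604.40. OOP to date £3,604.40.
Claim 2 (£304): deductible already satisfied, so owner's share is 40% × £304 = £121.60. Owner pays £121.60; OOP now £3,726.
Claim 3 (£202): 40% coinsurance on £202 = £80.80. Owner pays £80.80; OOP now £3,806.80.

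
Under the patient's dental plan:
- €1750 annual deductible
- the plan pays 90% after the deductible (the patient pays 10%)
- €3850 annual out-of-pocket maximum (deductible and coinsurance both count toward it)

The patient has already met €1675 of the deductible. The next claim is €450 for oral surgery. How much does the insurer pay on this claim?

Remaining deductible: €1750 − €1675 = €75.
After the €75 deductible portion, €450 − €75 = €375 is subject to coinsurance.
Patient's 10% share of €375 is €37.50.
That puts the patient's cost at €75 + €37.50 = €112.50 before any cap.
Cumulative spending €1675 + €112.50 = €1787.50 stays under the €3850 maximum.
Insurer pays the balance: €450 − €112.50 = €337.50.

€337.50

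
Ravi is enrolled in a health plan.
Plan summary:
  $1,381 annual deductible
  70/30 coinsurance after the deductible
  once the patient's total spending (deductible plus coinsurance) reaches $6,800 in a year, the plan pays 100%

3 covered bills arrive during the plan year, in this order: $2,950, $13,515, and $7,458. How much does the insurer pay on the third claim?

#1 ($2,950): deductible takes $1,381, $1,569 remains; 30% of $1,569 = $470.70. Patient owes $1,851.70 (running OOP $1,851.70). Insurer: $2,950 − $1,851.70 = $1,098.30.
#2 ($13,515): deductible already satisfied, so patient's share is 30% × $13,515 = $4,054.50. Patient pays $4,054.50; OOP now $5,906.20. Insurer: $13,515 − $4,054.50 = $9,460.50.
#3 ($7,458): 30% coinsurance on $7,458 = $2,237.40. Adding that to $5,906.20 gives $8,143.60, past the $6,800 cap; patient pays only $6,800 − $5,906.20 = $893.80. Plan pays $7,458 − $893.80 = $6,564.20.

$6,564.20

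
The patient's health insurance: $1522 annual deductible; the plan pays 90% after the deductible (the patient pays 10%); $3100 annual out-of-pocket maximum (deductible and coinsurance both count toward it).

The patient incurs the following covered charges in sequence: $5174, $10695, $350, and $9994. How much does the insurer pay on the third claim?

Claim 1 ($5174): $1522 finishes the deductible; $3652 goes to coinsurance; coinsurance $3652 × 10% = $365.20. Cost to patient: $1887.20. OOP to date $1887.20. Plan pays $5174 − $1887.20 = $3286.80.
Claim 2 ($10695): deductible already satisfied, so patient's share is 10% × $10695 = $1069.50. Cost to patient: $1069.50. OOP to date $2956.70. Plan pays $10695 − $1069.50 = $9625.50.
Claim 3 ($350): deductible met; 10% of $350 = $35. Patient owes $35 (running OOP $2991.70). Insurer: $350 − $35 = $315.

$315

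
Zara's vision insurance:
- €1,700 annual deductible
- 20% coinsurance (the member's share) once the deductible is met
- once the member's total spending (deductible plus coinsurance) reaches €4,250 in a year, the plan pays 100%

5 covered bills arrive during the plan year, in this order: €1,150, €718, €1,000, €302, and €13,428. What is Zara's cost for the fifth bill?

Claim 1 (€1,150): fully absorbed by the deductible. Member pays €1,150; OOP now €1,150.
Claim 2 (€718): deductible takes €550, €168 remains; 20% of €168 = €33.60. Cost to member: €583.60. OOP to date €1,733.60.
Claim 3 (€1,000): deductible met; 20% of €1,000 = €200. Member pays €200; OOP now €1,933.60.
Claim 4 (€302): deductible met; 20% of €302 = €60.40. Cost to member: €60.40. OOP to date €1,994.
Claim 5 (€13,428): deductible already satisfied, so member's share is 20% × €13,428 = €2,685.60. Adding that to €1,994 gives €4,679.60, past the €4,250 cap; member pays only €4,250 − €1,994 = €2,256.

€2,256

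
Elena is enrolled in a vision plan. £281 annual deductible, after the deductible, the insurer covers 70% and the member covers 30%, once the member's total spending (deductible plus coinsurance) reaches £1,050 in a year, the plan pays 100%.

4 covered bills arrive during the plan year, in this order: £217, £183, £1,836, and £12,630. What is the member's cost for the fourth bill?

Claim 1 — £217: fully absorbed by the deductible. Cost to member: £217. OOP to date £217.
Claim 2 — £183: £64 to deductible, leaving £119; 30% of £119 = £35.70. Member pays £99.70; OOP now £316.70.
Claim 3 — £1,836: deductible already satisfied, so member's share is 30% × £1,836 = £550.80. Member owes £550.80 (running OOP £867.50).
Claim 4 — £12,630: deductible met; 30% of £12,630 = £3,789. Adding that to £867.50 gives £4,656.50, past the £1,050 cap; member pays only £1,050 − £867.50 = £182.50.

£182.50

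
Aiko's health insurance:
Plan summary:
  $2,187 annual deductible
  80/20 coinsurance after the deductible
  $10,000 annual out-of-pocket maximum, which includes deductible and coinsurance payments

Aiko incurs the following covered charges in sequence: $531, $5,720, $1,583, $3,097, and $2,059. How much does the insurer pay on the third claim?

Claim 1 — $531: entire amount goes to the deductible. Patient owes $531 (running OOP $531). Plan pays $531 − $531 = $0.
Claim 2 — $5,720: $1,656 finishes the deductible; $4,064 goes to coinsurance; patient's 20% is $812.80. Patient owes $2,468.80 (running OOP $2,999.80). Insurer: $5,720 − $2,468.80 = $3,251.20.
Claim 3 — $1,583: deductible met; 20% of $1,583 = $316.60. Patient pays $316.60; OOP now $3,316.40. Insurer: $1,583 − $316.60 = $1,266.40.

$1,266.40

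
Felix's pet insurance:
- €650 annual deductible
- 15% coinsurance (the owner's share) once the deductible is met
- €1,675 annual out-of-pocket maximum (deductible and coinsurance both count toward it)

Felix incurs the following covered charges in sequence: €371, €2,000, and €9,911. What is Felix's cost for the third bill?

€766.85

Claim 1 (€371): entire amount goes to the deductible. Cost to owner: €371. OOP to date €371.
Claim 2 (€2,000): €279 to deductible, leaving €1,721; owner's 15% is €258.15. Cost to owner: €537.15. OOP to date €908.15.
Claim 3 (€9,911): 15% coinsurance on €9,911 = €1,486.65. OOP would hit €2,394.80 > €1,675, so the cap limits the owner to €1,675 − €908.15 = €766.85.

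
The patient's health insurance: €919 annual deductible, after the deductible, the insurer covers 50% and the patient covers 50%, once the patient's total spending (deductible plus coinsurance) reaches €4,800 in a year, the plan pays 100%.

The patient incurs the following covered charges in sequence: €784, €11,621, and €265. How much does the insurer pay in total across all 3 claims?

Claim 1 — €784: all of it applies to the deductible. Patient owes €784 (running OOP €784). Insurer: €784 − €784 = €0.
Claim 2 — €11,621: deductible takes €135, €11,486 remains; patient's 50% is €5,743. Claim cost before the cap: €135 + €5,743 = €5,878. OOP would hit €6,662 > €4,800, so the cap limits the patient to €4,800 − €784 = €4,016. Plan pays €11,621 − €4,016 = €7,605.
Claim 3 — €265: deductible already satisfied, so patient's share is 50% × €265 = €132.50. Adding that to €4,800 gives €4,932.50, past the €4,800 cap; patient pays only €4,800 − €4,800 = €0. Insurer: €265 − €0 = €265.
Insurer total: €0 + €7,605 + €265 = €7,870.

€7,870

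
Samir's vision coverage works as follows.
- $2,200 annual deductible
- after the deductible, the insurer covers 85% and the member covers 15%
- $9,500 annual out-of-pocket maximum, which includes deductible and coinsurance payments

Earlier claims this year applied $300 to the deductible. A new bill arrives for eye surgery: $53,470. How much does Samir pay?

$9,200

$300 of the $2,200 deductible is already met, leaving $1,900.
That leaves $53,470 − $1,900 = $51,570 for coinsurance.
15% of $51,570 = $7,735.50 falls to the member.
That puts the member's cost at $1,900 + $7,735.50 = $9,635.50 before any cap.
That would bring total out-of-pocket to $9,935.50, past the $9,500 cap. The member is capped at $9,500 − $300 = $9,200 on this claim.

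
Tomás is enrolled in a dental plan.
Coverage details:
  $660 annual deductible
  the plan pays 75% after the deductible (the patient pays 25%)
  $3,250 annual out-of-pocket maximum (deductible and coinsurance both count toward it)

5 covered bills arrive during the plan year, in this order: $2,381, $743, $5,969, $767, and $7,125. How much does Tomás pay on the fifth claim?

Bill 1, $2,381: $660 to deductible, leaving $1,721; patient's 25% is $430.25. Cost to patient: $1,090.25. OOP to date $1,090.25.
Bill 2, $743: deductible met; 25% of $743 = $185.75. Cost to patient: $185.75. OOP to date $1,276.
Bill 3, $5,969: deductible already satisfied, so patient's share is 25% × $5,969 = $1,492.25. Patient owes $1,492.25 (running OOP $2,768.25).
Bill 4, $767: deductible met; 25% of $767 = $191.75. Patient pays $191.75; OOP now $2,960.
Bill 5, $7,125: deductible met; 25% of $7,125 = $1,781.25. That would push OOP to $4,741.25, over the $3,250 cap, so patient pays $3,250 − $2,960 = $290.

$290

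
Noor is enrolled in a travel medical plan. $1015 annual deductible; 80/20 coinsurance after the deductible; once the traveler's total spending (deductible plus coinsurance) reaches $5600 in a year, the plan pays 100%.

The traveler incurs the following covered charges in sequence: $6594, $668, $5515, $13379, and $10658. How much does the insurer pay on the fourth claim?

$11146.40

#1 ($6594): $1015 to deductible, leaving $5579; coinsurance $5579 × 20% = $1115.80. Cost to traveler: $2130.80. OOP to date $2130.80. Insurer: $6594 − $2130.80 = $4463.20.
#2 ($668): 20% coinsurance on $668 = $133.60. Traveler owes $133.60 (running OOP $2264.40). Insurer: $668 − $133.60 = $534.40.
#3 ($5515): deductible already satisfied, so traveler's share is 20% × $5515 = $1103. Cost to traveler: $1103. OOP to date $3367.40. Insurer: $5515 − $1103 = $4412.
#4 ($13379): deductible met; 20% of $13379 = $2675.80. That would push OOP to $6043.20, over the $5600 cap, so traveler pays $5600 − $3367.40 = $2232.60. Insurer: $13379 − $2232.60 = $11146.40.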